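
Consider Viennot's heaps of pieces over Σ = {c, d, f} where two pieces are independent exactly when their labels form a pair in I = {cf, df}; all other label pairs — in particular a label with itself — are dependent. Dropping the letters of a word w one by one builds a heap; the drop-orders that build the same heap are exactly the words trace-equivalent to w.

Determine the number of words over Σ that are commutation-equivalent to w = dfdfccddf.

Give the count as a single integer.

84

piece 0:d — minimal
piece 1:f — minimal
piece 2:d rests on {0:d}
piece 3:f rests on {1:f}
piece 4:c rests on {2:d}
piece 5:c rests on {4:c}
piece 6:d rests on {5:c}
piece 7:d rests on {6:d}
piece 8:f rests on {3:f}
minimal pieces: {0:d, 1:f}
ways to finish when only these pieces remain (= sum over removing one remaining piece with nothing left below it):
  1 left: {7}→1  {8}→1
  2 left: {3,8}→1  {6,7}→1  {7,8}→2
  3 left: {1,3,8}→1  {3,7,8}→3  {5,6,7}→1  {6,7,8}→3
  4 left: {1,3,7,8}→4  {3,6,7,8}→6  {4,5,6,7}→1  {5,6,7,8}→4
  5 left: {1,3,6,7,8}→10  {2,4,5,6,7}→1  {3,5,6,7,8}→10  {4,5,6,7,8}→5
  6 left: {0,2,4,5,6,7}→1  {1,3,5,6,7,8}→20  {2,4,5,6,7,8}→6  {3,4,5,6,7,8}→15
  7 left: {0,2,4,5,6,7,8}→7  {1,3,4,5,6,7,8}→35  {2,3,4,5,6,7,8}→21
  placing 0:d first → 56 extensions
  placing 1:f first → 28 extensions
total linear extensions = 84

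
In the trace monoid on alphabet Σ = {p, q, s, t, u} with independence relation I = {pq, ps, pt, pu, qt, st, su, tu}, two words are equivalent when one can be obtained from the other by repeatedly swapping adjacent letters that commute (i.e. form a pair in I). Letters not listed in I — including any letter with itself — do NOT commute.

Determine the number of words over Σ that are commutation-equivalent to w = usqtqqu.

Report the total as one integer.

#0=u has no predecessor
#1=s has no predecessor
#2=q depends on [0:u, 1:s]
#3=t has no predecessor
#4=q depends on [2:q]
#5=q depends on [4:q]
#6=u depends on [5:q]
sources: [0:u, 1:s, 3:t]
N(rest) = Σ N(rest − s) over sources s of rest; N(one piece) = 1:
  size 1 → [3]=1  [6]=1
  size 2 → [3,6]=2  [5,6]=1
  size 3 → [3,5,6]=3  [4,5,6]=1
  size 4 → [2,4,5,6]=1  [3,4,5,6]=4
  size 5 → [0,2,4,5,6]=1  [1,2,4,5,6]=1  [2,3,4,5,6]=5
  first=0(u) contributes 6
  first=1(s) contributes 6
  first=3(t) contributes 2
|[w]| = 14

14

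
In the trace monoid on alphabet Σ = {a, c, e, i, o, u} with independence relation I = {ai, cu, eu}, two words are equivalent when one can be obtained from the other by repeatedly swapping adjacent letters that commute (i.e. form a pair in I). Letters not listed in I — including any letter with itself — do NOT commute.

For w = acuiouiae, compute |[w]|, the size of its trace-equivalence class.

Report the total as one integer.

0(a) covers ∅
1(c) covers 0:a
2(u) covers 0:a
3(i) covers 1:c, 2:u
4(o) covers 3:i
5(u) covers 4:o
6(i) covers 5:u
7(a) covers 5:u
8(e) covers 6:i, 7:a
floor of heap: 0:a
completions by unplaced set U, small U first (add the entries for U minus each lowest piece of U):
  |U|=1: {8}:1
  |U|=2: {6,8}:1  {7,8}:1
  |U|=3: {6,7,8}:2
  |U|=4: {5,6,7,8}:2
  |U|=5: {4,5,6,7,8}:2
  |U|=6: {3,4,5,6,7,8}:2
  |U|=7: {1,3,4,5,6,7,8}:2  {2,3,4,5,6,7,8}:2
  start at 0(a): 4

4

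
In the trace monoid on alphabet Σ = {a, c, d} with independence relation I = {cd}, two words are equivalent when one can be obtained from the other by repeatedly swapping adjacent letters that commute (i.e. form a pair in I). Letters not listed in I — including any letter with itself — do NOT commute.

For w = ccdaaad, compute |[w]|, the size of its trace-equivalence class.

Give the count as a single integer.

0(c) covers ∅
1(c) covers 0:c
2(d) covers ∅
3(a) covers 1:c, 2:d
4(a) covers 3:a
5(a) covers 4:a
6(d) covers 5:a
floor of heap: 0:c, 2:d
completions by unplaced set U, small U first (add the entries for U minus each lowest piece of U):
  |U|=1: {6}:1
  |U|=2: {5,6}:1
  |U|=3: {4,5,6}:1
  |U|=4: {3,4,5,6}:1
  |U|=5: {1,3,4,5,6}:1  {2,3,4,5,6}:1
  start at 0(c): 2
  start at 2(d): 1
sum over floor = 3

3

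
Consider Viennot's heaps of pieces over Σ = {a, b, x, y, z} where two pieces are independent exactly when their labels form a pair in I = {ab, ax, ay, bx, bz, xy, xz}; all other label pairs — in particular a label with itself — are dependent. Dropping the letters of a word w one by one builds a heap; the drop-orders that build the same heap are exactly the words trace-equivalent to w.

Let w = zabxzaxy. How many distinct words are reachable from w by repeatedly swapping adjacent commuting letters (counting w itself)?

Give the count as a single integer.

#0=z has no predecessor
#1=a depends on [0:z]
#2=b has no predecessor
#3=x has no predecessor
#4=z depends on [1:a]
#5=a depends on [4:z]
#6=x depends on [3:x]
#7=y depends on [2:b, 4:z]
sources: [0:z, 2:b, 3:x]
N(rest) = Σ N(rest − s) over sources s of rest; N(one piece) = 1:
  size 1 → [5]=1  [6]=1  [7]=1
  size 2 → [2,7]=1  [3,6]=1  [5,6]=2  [5,7]=2  [6,7]=2
  size 3 → [2,5,7]=3  [2,6,7]=3  [3,5,6]=3  [3,6,7]=3  [4,5,7]=2  [5,6,7]=6
  size 4 → [1,4,5,7]=2  [2,3,6,7]=6  [2,4,5,7]=5  [2,5,6,7]=12  [3,5,6,7]=12  [4,5,6,7]=8
  size 5 → [0,1,4,5,7]=2  [1,2,4,5,7]=7  [1,4,5,6,7]=10  [2,3,5,6,7]=30  [2,4,5,6,7]=25  [3,4,5,6,7]=20
  size 6 → [0,1,2,4,5,7]=9  [0,1,4,5,6,7]=12  [1,2,4,5,6,7]=42  [1,3,4,5,6,7]=30  [2,3,4,5,6,7]=75
  first=0(z) contributes 147
  first=2(b) contributes 42
  first=3(x) contributes 63
|[w]| = 252

252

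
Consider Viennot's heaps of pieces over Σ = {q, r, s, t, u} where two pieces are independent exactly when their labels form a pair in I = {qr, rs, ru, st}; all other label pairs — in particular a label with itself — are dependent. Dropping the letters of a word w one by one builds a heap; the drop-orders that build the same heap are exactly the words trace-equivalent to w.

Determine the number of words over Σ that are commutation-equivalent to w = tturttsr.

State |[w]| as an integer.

9

drop 0:t onto floor
drop 1:t onto {0:t}
drop 2:u onto {1:t}
drop 3:r onto {1:t}
drop 4:t onto {2:u, 3:r}
drop 5:t onto {4:t}
drop 6:s onto {2:u}
drop 7:r onto {5:t}
ground layer = {0:t}
drop-orders for the pieces not yet dropped (sum over which currently-grounded one goes next):
  1 to go: {6} 1  {7} 1
  2 to go: {5,7} 1  {6,7} 2
  3 to go: {4,5,7} 1  {5,6,7} 3
  4 to go: {3,4,5,7} 1  {4,5,6,7} 4
  5 to go: {2,4,5,6,7} 4  {3,4,5,6,7} 5
  6 to go: {2,3,4,5,6,7} 9
  if 0:t drops first: 9 orders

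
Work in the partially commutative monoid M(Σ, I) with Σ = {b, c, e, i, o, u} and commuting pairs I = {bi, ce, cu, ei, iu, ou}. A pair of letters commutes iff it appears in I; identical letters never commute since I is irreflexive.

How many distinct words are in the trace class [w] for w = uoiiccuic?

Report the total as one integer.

#0=u has no predecessor
#1=o has no predecessor
#2=i depends on [1:o]
#3=i depends on [2:i]
#4=c depends on [3:i]
#5=c depends on [4:c]
#6=u depends on [0:u]
#7=i depends on [5:c]
#8=c depends on [7:i]
sources: [0:u, 1:o]
N(rest) = Σ N(rest − s) over sources s of rest; N(one piece) = 1:
  size 1 → [6]=1  [8]=1
  size 2 → [0,6]=1  [6,8]=2  [7,8]=1
  size 3 → [0,6,8]=3  [5,7,8]=1  [6,7,8]=3
  size 4 → [0,6,7,8]=6  [4,5,7,8]=1  [5,6,7,8]=4
  size 5 → [0,5,6,7,8]=10  [3,4,5,7,8]=1  [4,5,6,7,8]=5
  size 6 → [0,4,5,6,7,8]=15  [2,3,4,5,7,8]=1  [3,4,5,6,7,8]=6
  size 7 → [0,3,4,5,6,7,8]=21  [1,2,3,4,5,7,8]=1  [2,3,4,5,6,7,8]=7
  first=0(u) contributes 8
  first=1(o) contributes 28
|[w]| = 36

36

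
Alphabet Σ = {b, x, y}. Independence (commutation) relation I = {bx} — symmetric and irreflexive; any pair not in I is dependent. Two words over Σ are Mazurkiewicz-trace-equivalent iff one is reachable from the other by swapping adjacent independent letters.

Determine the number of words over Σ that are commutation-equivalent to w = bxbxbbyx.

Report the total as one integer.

15

drop 0:b onto floor
drop 1:x onto floor
drop 2:b onto {0:b}
drop 3:x onto {1:x}
drop 4:b onto {2:b}
drop 5:b onto {4:b}
drop 6:y onto {3:x, 5:b}
drop 7:x onto {6:y}
ground layer = {0:b, 1:x}
drop-orders for the pieces not yet dropped (sum over which currently-grounded one goes next):
  1 to go: {7} 1
  2 to go: {6,7} 1
  3 to go: {3,6,7} 1  {5,6,7} 1
  4 to go: {1,3,6,7} 1  {3,5,6,7} 2  {4,5,6,7} 1
  5 to go: {1,3,5,6,7} 3  {2,4,5,6,7} 1  {3,4,5,6,7} 3
  6 to go: {0,2,4,5,6,7} 1  {1,3,4,5,6,7} 6  {2,3,4,5,6,7} 4
  if 0:b drops first: 10 orders
  if 1:x drops first: 5 orders
heap linearizations: 15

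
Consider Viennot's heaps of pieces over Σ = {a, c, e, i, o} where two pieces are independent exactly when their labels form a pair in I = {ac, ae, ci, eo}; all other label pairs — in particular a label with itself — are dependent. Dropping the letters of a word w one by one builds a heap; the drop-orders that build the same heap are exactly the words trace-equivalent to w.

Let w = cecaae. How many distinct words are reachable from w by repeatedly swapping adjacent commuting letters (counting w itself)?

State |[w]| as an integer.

drop 0:c onto floor
drop 1:e onto {0:c}
drop 2:c onto {1:e}
drop 3:a onto floor
drop 4:a onto {3:a}
drop 5:e onto {2:c}
ground layer = {0:c, 3:a}
drop-orders for the pieces not yet dropped (sum over which currently-grounded one goes next):
  1 to go: {4} 1  {5} 1
  2 to go: {2,5} 1  {3,4} 1  {4,5} 2
  3 to go: {1,2,5} 1  {2,4,5} 3  {3,4,5} 3
  4 to go: {0,1,2,5} 1  {1,2,4,5} 4  {2,3,4,5} 6
  if 0:c drops first: 10 orders
  if 3:a drops first: 5 orders
heap linearizations: 15

15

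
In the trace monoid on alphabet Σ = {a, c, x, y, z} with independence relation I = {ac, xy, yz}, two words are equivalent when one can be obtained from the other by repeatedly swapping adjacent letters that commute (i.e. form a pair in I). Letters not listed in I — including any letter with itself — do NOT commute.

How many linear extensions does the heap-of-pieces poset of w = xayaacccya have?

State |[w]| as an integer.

10

#0=x has no predecessor
#1=a depends on [0:x]
#2=y depends on [1:a]
#3=a depends on [2:y]
#4=a depends on [3:a]
#5=c depends on [2:y]
#6=c depends on [5:c]
#7=c depends on [6:c]
#8=y depends on [4:a, 7:c]
#9=a depends on [8:y]
sources: [0:x]
N(rest) = Σ N(rest − s) over sources s of rest; N(one piece) = 1:
  size 1 → [9]=1
  size 2 → [8,9]=1
  size 3 → [4,8,9]=1  [7,8,9]=1
  size 4 → [3,4,8,9]=1  [4,7,8,9]=2  [6,7,8,9]=1
  size 5 → [3,4,7,8,9]=3  [4,6,7,8,9]=3  [5,6,7,8,9]=1
  size 6 → [3,4,6,7,8,9]=6  [4,5,6,7,8,9]=4
  size 7 → [3,4,5,6,7,8,9]=10
  size 8 → [2,3,4,5,6,7,8,9]=10
  first=0(x) contributes 10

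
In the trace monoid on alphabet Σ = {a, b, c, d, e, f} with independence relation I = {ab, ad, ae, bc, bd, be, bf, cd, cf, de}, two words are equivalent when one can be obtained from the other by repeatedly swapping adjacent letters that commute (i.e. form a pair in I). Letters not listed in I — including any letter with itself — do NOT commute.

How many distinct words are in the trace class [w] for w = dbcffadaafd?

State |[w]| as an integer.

187

#0=d has no predecessor
#1=b has no predecessor
#2=c has no predecessor
#3=f depends on [0:d]
#4=f depends on [3:f]
#5=a depends on [2:c, 4:f]
#6=d depends on [4:f]
#7=a depends on [5:a]
#8=a depends on [7:a]
#9=f depends on [6:d, 8:a]
#10=d depends on [9:f]
sources: [0:d, 1:b, 2:c]
N(rest) = Σ N(rest − s) over sources s of rest; N(one piece) = 1:
  size 1 → [1]=1  [10]=1
  size 2 → [1,10]=2  [9,10]=1
  size 3 → [1,9,10]=3  [6,9,10]=1  [8,9,10]=1
  size 4 → [1,6,9,10]=4  [1,8,9,10]=4  [6,8,9,10]=2  [7,8,9,10]=1
  size 5 → [1,6,8,9,10]=10  [1,7,8,9,10]=5  [5,7,8,9,10]=1  [6,7,8,9,10]=3
  size 6 → [1,5,7,8,9,10]=6  [1,6,7,8,9,10]=18  [2,5,7,8,9,10]=1  [5,6,7,8,9,10]=4
  size 7 → [1,2,5,7,8,9,10]=7  [1,5,6,7,8,9,10]=28  [2,5,6,7,8,9,10]=5  [4,5,6,7,8,9,10]=4
  size 8 → [1,2,5,6,7,8,9,10]=40  [1,4,5,6,7,8,9,10]=32  [2,4,5,6,7,8,9,10]=9  [3,4,5,6,7,8,9,10]=4
  size 9 → [0,3,4,5,6,7,8,9,10]=4  [1,2,4,5,6,7,8,9,10]=81  [1,3,4,5,6,7,8,9,10]=36  [2,3,4,5,6,7,8,9,10]=13
  first=0(d) contributes 130
  first=1(b) contributes 17
  first=2(c) contributes 40
|[w]| = 187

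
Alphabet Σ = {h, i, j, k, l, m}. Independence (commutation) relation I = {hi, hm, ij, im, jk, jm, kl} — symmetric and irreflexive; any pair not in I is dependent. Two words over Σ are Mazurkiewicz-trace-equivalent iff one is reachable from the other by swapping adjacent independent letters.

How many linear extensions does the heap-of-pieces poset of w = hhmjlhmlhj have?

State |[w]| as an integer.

8

piece 0:h — minimal
piece 1:h rests on {0:h}
piece 2:m — minimal
piece 3:j rests on {1:h}
piece 4:l rests on {2:m, 3:j}
piece 5:h rests on {4:l}
piece 6:m rests on {4:l}
piece 7:l rests on {5:h, 6:m}
piece 8:h rests on {7:l}
piece 9:j rests on {8:h}
minimal pieces: {0:h, 2:m}
ways to finish when only these pieces remain (= sum over removing one remaining piece with nothing left below it):
  1 left: {9}→1
  2 left: {8,9}→1
  3 left: {7,8,9}→1
  4 left: {5,7,8,9}→1  {6,7,8,9}→1
  5 left: {5,6,7,8,9}→2
  6 left: {4,5,6,7,8,9}→2
  7 left: {2,4,5,6,7,8,9}→2  {3,4,5,6,7,8,9}→2
  8 left: {1,3,4,5,6,7,8,9}→2  {2,3,4,5,6,7,8,9}→4
  placing 0:h first → 6 extensions
  placing 2:m first → 2 extensions
total linear extensions = 8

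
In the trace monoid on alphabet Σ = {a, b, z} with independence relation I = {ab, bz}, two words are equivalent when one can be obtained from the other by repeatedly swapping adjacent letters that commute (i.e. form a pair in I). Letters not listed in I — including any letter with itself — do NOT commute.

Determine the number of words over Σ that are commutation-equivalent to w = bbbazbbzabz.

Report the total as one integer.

462

drop 0:b onto floor
drop 1:b onto {0:b}
drop 2:b onto {1:b}
drop 3:a onto floor
drop 4:z onto {3:a}
drop 5:b onto {2:b}
drop 6:b onto {5:b}
drop 7:z onto {4:z}
drop 8:a onto {7:z}
drop 9:b onto {6:b}
drop 10:z onto {8:a}
ground layer = {0:b, 3:a}
drop-orders for the pieces not yet dropped (sum over which currently-grounded one goes next):
  1 to go: {9} 1  {10} 1
  2 to go: {6,9} 1  {8,10} 1  {9,10} 2
  3 to go: {5,6,9} 1  {6,9,10} 3  {7,8,10} 1  {8,9,10} 3
  4 to go: {2,5,6,9} 1  {4,7,8,10} 1  {5,6,9,10} 4  {6,8,9,10} 6  {7,8,9,10} 4
  5 to go: {1,2,5,6,9} 1  {2,5,6,9,10} 5  {3,4,7,8,10} 1  {4,7,8,9,10} 5  {5,6,8,9,10} 10  {6,7,8,9,10} 10
  6 to go: {0,1,2,5,6,9} 1  {1,2,5,6,9,10} 6  {2,5,6,8,9,10} 15  {3,4,7,8,9,10} 6  {4,6,7,8,9,10} 15  {5,6,7,8,9,10} 20
  7 to go: {0,1,2,5,6,9,10} 7  {1,2,5,6,8,9,10} 21  {2,5,6,7,8,9,10} 35  {3,4,6,7,8,9,10} 21  {4,5,6,7,8,9,10} 35
  8 to go: {0,1,2,5,6,8,9,10} 28  {1,2,5,6,7,8,9,10} 56  {2,4,5,6,7,8,9,10} 70  {3,4,5,6,7,8,9,10} 56
  9 to go: {0,1,2,5,6,7,8,9,10} 84  {1,2,4,5,6,7,8,9,10} 126  {2,3,4,5,6,7,8,9,10} 126
  if 0:b drops first: 252 orders
  if 3:a drops first: 210 orders
heap linearizations: 462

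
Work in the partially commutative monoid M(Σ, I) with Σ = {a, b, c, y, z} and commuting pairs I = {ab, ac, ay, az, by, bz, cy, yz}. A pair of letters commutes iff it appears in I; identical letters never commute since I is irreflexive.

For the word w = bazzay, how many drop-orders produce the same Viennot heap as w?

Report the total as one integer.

#0=b has no predecessor
#1=a has no predecessor
#2=z has no predecessor
#3=z depends on [2:z]
#4=a depends on [1:a]
#5=y has no predecessor
sources: [0:b, 1:a, 2:z, 5:y]
N(rest) = Σ N(rest − s) over sources s of rest; N(one piece) = 1:
  size 1 → [0]=1  [3]=1  [4]=1  [5]=1
  size 2 → [0,3]=2  [0,4]=2  [0,5]=2  [1,4]=1  [2,3]=1  [3,4]=2  [3,5]=2  [4,5]=2
  size 3 → [0,1,4]=3  [0,2,3]=3  [0,3,4]=6  [0,3,5]=6  [0,4,5]=6  [1,3,4]=3  [1,4,5]=3  [2,3,4]=3  [2,3,5]=3  [3,4,5]=6
  size 4 → [0,1,3,4]=12  [0,1,4,5]=12  [0,2,3,4]=12  [0,2,3,5]=12  [0,3,4,5]=24  [1,2,3,4]=6  [1,3,4,5]=12  [2,3,4,5]=12
  first=0(b) contributes 30
  first=1(a) contributes 60
  first=2(z) contributes 60
  first=5(y) contributes 30
|[w]| = 180

180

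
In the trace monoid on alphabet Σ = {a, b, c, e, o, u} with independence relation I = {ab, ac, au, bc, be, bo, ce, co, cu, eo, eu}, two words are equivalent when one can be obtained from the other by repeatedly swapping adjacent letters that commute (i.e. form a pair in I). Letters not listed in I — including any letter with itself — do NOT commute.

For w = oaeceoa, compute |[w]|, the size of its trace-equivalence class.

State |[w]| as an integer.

drop 0:o onto floor
drop 1:a onto {0:o}
drop 2:e onto {1:a}
drop 3:c onto floor
drop 4:e onto {2:e}
drop 5:o onto {1:a}
drop 6:a onto {4:e, 5:o}
ground layer = {0:o, 3:c}
drop-orders for the pieces not yet dropped (sum over which currently-grounded one goes next):
  1 to go: {3} 1  {6} 1
  2 to go: {3,6} 2  {4,6} 1  {5,6} 1
  3 to go: {2,4,6} 1  {3,4,6} 3  {3,5,6} 3  {4,5,6} 2
  4 to go: {2,3,4,6} 4  {2,4,5,6} 3  {3,4,5,6} 8
  5 to go: {1,2,4,5,6} 3  {2,3,4,5,6} 15
  if 0:o drops first: 18 orders
  if 3:c drops first: 3 orders
heap linearizations: 21

21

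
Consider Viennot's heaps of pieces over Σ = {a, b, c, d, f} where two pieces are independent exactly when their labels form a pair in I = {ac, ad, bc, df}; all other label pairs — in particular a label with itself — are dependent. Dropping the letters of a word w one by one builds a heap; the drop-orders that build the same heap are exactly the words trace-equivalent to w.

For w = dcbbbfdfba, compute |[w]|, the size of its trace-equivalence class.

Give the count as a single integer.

12

0(d) covers ∅
1(c) covers 0:d
2(b) covers 0:d
3(b) covers 2:b
4(b) covers 3:b
5(f) covers 1:c, 4:b
6(d) covers 1:c, 4:b
7(f) covers 5:f
8(b) covers 6:d, 7:f
9(a) covers 8:b
floor of heap: 0:d
completions by unplaced set U, small U first (add the entries for U minus each lowest piece of U):
  |U|=1: {9}:1
  |U|=2: {8,9}:1
  |U|=3: {6,8,9}:1  {7,8,9}:1
  |U|=4: {5,7,8,9}:1  {6,7,8,9}:2
  |U|=5: {5,6,7,8,9}:3
  |U|=6: {1,5,6,7,8,9}:3  {4,5,6,7,8,9}:3
  |U|=7: {1,4,5,6,7,8,9}:6  {3,4,5,6,7,8,9}:3
  |U|=8: {1,3,4,5,6,7,8,9}:9  {2,3,4,5,6,7,8,9}:3
  start at 0(d): 12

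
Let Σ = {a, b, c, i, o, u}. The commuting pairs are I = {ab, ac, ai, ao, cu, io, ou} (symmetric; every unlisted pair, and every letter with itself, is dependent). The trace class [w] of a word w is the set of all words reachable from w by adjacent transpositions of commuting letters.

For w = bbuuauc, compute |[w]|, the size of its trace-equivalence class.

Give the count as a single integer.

5

drop 0:b onto floor
drop 1:b onto {0:b}
drop 2:u onto {1:b}
drop 3:u onto {2:u}
drop 4:a onto {3:u}
drop 5:u onto {4:a}
drop 6:c onto {1:b}
ground layer = {0:b}
drop-orders for the pieces not yet dropped (sum over which currently-grounded one goes next):
  1 to go: {5} 1  {6} 1
  2 to go: {4,5} 1  {5,6} 2
  3 to go: {3,4,5} 1  {4,5,6} 3
  4 to go: {2,3,4,5} 1  {3,4,5,6} 4
  5 to go: {2,3,4,5,6} 5
  if 0:b drops first: 5 orders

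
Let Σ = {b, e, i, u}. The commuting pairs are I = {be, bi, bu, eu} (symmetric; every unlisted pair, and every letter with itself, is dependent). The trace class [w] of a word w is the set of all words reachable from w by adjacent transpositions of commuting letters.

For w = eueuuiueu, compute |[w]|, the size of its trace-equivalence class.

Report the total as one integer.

#0=e has no predecessor
#1=u has no predecessor
#2=e depends on [0:e]
#3=u depends on [1:u]
#4=u depends on [3:u]
#5=i depends on [2:e, 4:u]
#6=u depends on [5:i]
#7=e depends on [5:i]
#8=u depends on [6:u]
sources: [0:e, 1:u]
N(rest) = Σ N(rest − s) over sources s of rest; N(one piece) = 1:
  size 1 → [7]=1  [8]=1
  size 2 → [6,8]=1  [7,8]=2
  size 3 → [6,7,8]=3
  size 4 → [5,6,7,8]=3
  size 5 → [2,5,6,7,8]=3  [4,5,6,7,8]=3
  size 6 → [0,2,5,6,7,8]=3  [2,4,5,6,7,8]=6  [3,4,5,6,7,8]=3
  size 7 → [0,2,4,5,6,7,8]=9  [1,3,4,5,6,7,8]=3  [2,3,4,5,6,7,8]=9
  first=0(e) contributes 12
  first=1(u) contributes 18
|[w]| = 30

30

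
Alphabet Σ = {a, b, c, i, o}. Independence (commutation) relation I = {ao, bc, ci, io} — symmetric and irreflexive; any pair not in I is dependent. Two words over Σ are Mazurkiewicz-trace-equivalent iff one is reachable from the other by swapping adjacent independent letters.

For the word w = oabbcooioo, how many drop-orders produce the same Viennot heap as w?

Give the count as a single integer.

0(o) covers ∅
1(a) covers ∅
2(b) covers 0:o, 1:a
3(b) covers 2:b
4(c) covers 0:o, 1:a
5(o) covers 3:b, 4:c
6(o) covers 5:o
7(i) covers 3:b
8(o) covers 6:o
9(o) covers 8:o
floor of heap: 0:o, 1:a
completions by unplaced set U, small U first (add the entries for U minus each lowest piece of U):
  |U|=1: {7}:1  {9}:1
  |U|=2: {7,9}:2  {8,9}:1
  |U|=3: {6,8,9}:1  {7,8,9}:3
  |U|=4: {5,6,8,9}:1  {6,7,8,9}:4
  |U|=5: {4,5,6,8,9}:1  {5,6,7,8,9}:5
  |U|=6: {3,5,6,7,8,9}:5  {4,5,6,7,8,9}:6
  |U|=7: {2,3,5,6,7,8,9}:5  {3,4,5,6,7,8,9}:11
  |U|=8: {2,3,4,5,6,7,8,9}:16
  start at 0(o): 16
  start at 1(a): 16
sum over floor = 32

32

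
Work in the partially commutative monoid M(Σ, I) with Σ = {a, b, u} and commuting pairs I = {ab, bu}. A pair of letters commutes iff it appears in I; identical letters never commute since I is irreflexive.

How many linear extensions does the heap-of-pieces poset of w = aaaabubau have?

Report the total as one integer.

36

piece 0:a — minimal
piece 1:a rests on {0:a}
piece 2:a rests on {1:a}
piece 3:a rests on {2:a}
piece 4:b — minimal
piece 5:u rests on {3:a}
piece 6:b rests on {4:b}
piece 7:a rests on {5:u}
piece 8:u rests on {7:a}
minimal pieces: {0:a, 4:b}
ways to finish when only these pieces remain (= sum over removing one remaining piece with nothing left below it):
  1 left: {6}→1  {8}→1
  2 left: {4,6}→1  {6,8}→2  {7,8}→1
  3 left: {4,6,8}→3  {5,7,8}→1  {6,7,8}→3
  4 left: {3,5,7,8}→1  {4,6,7,8}→6  {5,6,7,8}→4
  5 left: {2,3,5,7,8}→1  {3,5,6,7,8}→5  {4,5,6,7,8}→10
  6 left: {1,2,3,5,7,8}→1  {2,3,5,6,7,8}→6  {3,4,5,6,7,8}→15
  7 left: {0,1,2,3,5,7,8}→1  {1,2,3,5,6,7,8}→7  {2,3,4,5,6,7,8}→21
  placing 0:a first → 28 extensions
  placing 4:b first → 8 extensions
total linear extensions = 36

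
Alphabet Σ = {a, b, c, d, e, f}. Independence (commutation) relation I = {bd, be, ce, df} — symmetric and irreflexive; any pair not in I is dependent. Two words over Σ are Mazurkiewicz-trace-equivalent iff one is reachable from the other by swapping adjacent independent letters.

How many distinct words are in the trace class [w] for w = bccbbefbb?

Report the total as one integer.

drop 0:b onto floor
drop 1:c onto {0:b}
drop 2:c onto {1:c}
drop 3:b onto {2:c}
drop 4:b onto {3:b}
drop 5:e onto floor
drop 6:f onto {4:b, 5:e}
drop 7:b onto {6:f}
drop 8:b onto {7:b}
ground layer = {0:b, 5:e}
drop-orders for the pieces not yet dropped (sum over which currently-grounded one goes next):
  1 to go: {8} 1
  2 to go: {7,8} 1
  3 to go: {6,7,8} 1
  4 to go: {4,6,7,8} 1  {5,6,7,8} 1
  5 to go: {3,4,6,7,8} 1  {4,5,6,7,8} 2
  6 to go: {2,3,4,6,7,8} 1  {3,4,5,6,7,8} 3
  7 to go: {1,2,3,4,6,7,8} 1  {2,3,4,5,6,7,8} 4
  if 0:b drops first: 5 orders
  if 5:e drops first: 1 orders
heap linearizations: 6

6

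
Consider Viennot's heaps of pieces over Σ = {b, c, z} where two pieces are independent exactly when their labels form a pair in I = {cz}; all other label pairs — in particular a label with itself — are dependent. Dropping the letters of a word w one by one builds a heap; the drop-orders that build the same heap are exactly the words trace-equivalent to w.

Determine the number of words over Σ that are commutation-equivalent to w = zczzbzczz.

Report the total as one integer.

0(z) covers ∅
1(c) covers ∅
2(z) covers 0:z
3(z) covers 2:z
4(b) covers 1:c, 3:z
5(z) covers 4:b
6(c) covers 4:b
7(z) covers 5:z
8(z) covers 7:z
floor of heap: 0:z, 1:c
completions by unplaced set U, small U first (add the entries for U minus each lowest piece of U):
  |U|=1: {6}:1  {8}:1
  |U|=2: {6,8}:2  {7,8}:1
  |U|=3: {5,7,8}:1  {6,7,8}:3
  |U|=4: {5,6,7,8}:4
  |U|=5: {4,5,6,7,8}:4
  |U|=6: {1,4,5,6,7,8}:4  {3,4,5,6,7,8}:4
  |U|=7: {1,3,4,5,6,7,8}:8  {2,3,4,5,6,7,8}:4
  start at 0(z): 12
  start at 1(c): 4
sum over floor = 16

16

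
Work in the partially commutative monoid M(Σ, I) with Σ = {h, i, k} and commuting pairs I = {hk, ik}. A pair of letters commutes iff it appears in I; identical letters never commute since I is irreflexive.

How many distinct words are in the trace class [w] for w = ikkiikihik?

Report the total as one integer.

#0=i has no predecessor
#1=k has no predecessor
#2=k depends on [1:k]
#3=i depends on [0:i]
#4=i depends on [3:i]
#5=k depends on [2:k]
#6=i depends on [4:i]
#7=h depends on [6:i]
#8=i depends on [7:h]
#9=k depends on [5:k]
sources: [0:i, 1:k]
N(rest) = Σ N(rest − s) over sources s of rest; N(one piece) = 1:
  size 1 → [8]=1  [9]=1
  size 2 → [5,9]=1  [7,8]=1  [8,9]=2
  size 3 → [2,5,9]=1  [5,8,9]=3  [6,7,8]=1  [7,8,9]=3
  size 4 → [1,2,5,9]=1  [2,5,8,9]=4  [4,6,7,8]=1  [5,7,8,9]=6  [6,7,8,9]=4
  size 5 → [1,2,5,8,9]=5  [2,5,7,8,9]=10  [3,4,6,7,8]=1  [4,6,7,8,9]=5  [5,6,7,8,9]=10
  size 6 → [0,3,4,6,7,8]=1  [1,2,5,7,8,9]=15  [2,5,6,7,8,9]=20  [3,4,6,7,8,9]=6  [4,5,6,7,8,9]=15
  size 7 → [0,3,4,6,7,8,9]=7  [1,2,5,6,7,8,9]=35  [2,4,5,6,7,8,9]=35  [3,4,5,6,7,8,9]=21
  size 8 → [0,3,4,5,6,7,8,9]=28  [1,2,4,5,6,7,8,9]=70  [2,3,4,5,6,7,8,9]=56
  first=0(i) contributes 126
  first=1(k) contributes 84
|[w]| = 210

210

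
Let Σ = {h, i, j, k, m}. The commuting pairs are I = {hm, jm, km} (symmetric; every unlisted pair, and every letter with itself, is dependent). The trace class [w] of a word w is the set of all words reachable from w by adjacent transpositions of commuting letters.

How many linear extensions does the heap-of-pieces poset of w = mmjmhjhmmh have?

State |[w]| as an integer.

piece 0:m — minimal
piece 1:m rests on {0:m}
piece 2:j — minimal
piece 3:m rests on {1:m}
piece 4:h rests on {2:j}
piece 5:j rests on {4:h}
piece 6:h rests on {5:j}
piece 7:m rests on {3:m}
piece 8:m rests on {7:m}
piece 9:h rests on {6:h}
minimal pieces: {0:m, 2:j}
ways to finish when only these pieces remain (= sum over removing one remaining piece with nothing left below it):
  1 left: {8}→1  {9}→1
  2 left: {6,9}→1  {7,8}→1  {8,9}→2
  3 left: {3,7,8}→1  {5,6,9}→1  {6,8,9}→3  {7,8,9}→3
  4 left: {1,3,7,8}→1  {3,7,8,9}→4  {4,5,6,9}→1  {5,6,8,9}→4  {6,7,8,9}→6
  5 left: {0,1,3,7,8}→1  {1,3,7,8,9}→5  {2,4,5,6,9}→1  {3,6,7,8,9}→10  {4,5,6,8,9}→5  {5,6,7,8,9}→10
  6 left: {0,1,3,7,8,9}→6  {1,3,6,7,8,9}→15  {2,4,5,6,8,9}→6  {3,5,6,7,8,9}→20  {4,5,6,7,8,9}→15
  7 left: {0,1,3,6,7,8,9}→21  {1,3,5,6,7,8,9}→35  {2,4,5,6,7,8,9}→21  {3,4,5,6,7,8,9}→35
  8 left: {0,1,3,5,6,7,8,9}→56  {1,3,4,5,6,7,8,9}→70  {2,3,4,5,6,7,8,9}→56
  placing 0:m first → 126 extensions
  placing 2:j first → 126 extensions
total linear extensions = 252

252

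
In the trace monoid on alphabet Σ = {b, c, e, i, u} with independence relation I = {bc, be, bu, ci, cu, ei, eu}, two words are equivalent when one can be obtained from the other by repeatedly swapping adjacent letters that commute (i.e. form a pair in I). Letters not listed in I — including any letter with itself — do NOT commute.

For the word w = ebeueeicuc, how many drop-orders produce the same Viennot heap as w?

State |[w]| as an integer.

420

#0=e has no predecessor
#1=b has no predecessor
#2=e depends on [0:e]
#3=u has no predecessor
#4=e depends on [2:e]
#5=e depends on [4:e]
#6=i depends on [1:b, 3:u]
#7=c depends on [5:e]
#8=u depends on [6:i]
#9=c depends on [7:c]
sources: [0:e, 1:b, 3:u]
N(rest) = Σ N(rest − s) over sources s of rest; N(one piece) = 1:
  size 1 → [8]=1  [9]=1
  size 2 → [6,8]=1  [7,9]=1  [8,9]=2
  size 3 → [1,6,8]=1  [3,6,8]=1  [5,7,9]=1  [6,8,9]=3  [7,8,9]=3
  size 4 → [1,3,6,8]=2  [1,6,8,9]=4  [3,6,8,9]=4  [4,5,7,9]=1  [5,7,8,9]=4  [6,7,8,9]=6
  size 5 → [1,3,6,8,9]=10  [1,6,7,8,9]=10  [2,4,5,7,9]=1  [3,6,7,8,9]=10  [4,5,7,8,9]=5  [5,6,7,8,9]=10
  size 6 → [0,2,4,5,7,9]=1  [1,3,6,7,8,9]=30  [1,5,6,7,8,9]=20  [2,4,5,7,8,9]=6  [3,5,6,7,8,9]=20  [4,5,6,7,8,9]=15
  size 7 → [0,2,4,5,7,8,9]=7  [1,3,5,6,7,8,9]=70  [1,4,5,6,7,8,9]=35  [2,4,5,6,7,8,9]=21  [3,4,5,6,7,8,9]=35
  size 8 → [0,2,4,5,6,7,8,9]=28  [1,2,4,5,6,7,8,9]=56  [1,3,4,5,6,7,8,9]=140  [2,3,4,5,6,7,8,9]=56
  first=0(e) contributes 252
  first=1(b) contributes 84
  first=3(u) contributes 84
|[w]| = 420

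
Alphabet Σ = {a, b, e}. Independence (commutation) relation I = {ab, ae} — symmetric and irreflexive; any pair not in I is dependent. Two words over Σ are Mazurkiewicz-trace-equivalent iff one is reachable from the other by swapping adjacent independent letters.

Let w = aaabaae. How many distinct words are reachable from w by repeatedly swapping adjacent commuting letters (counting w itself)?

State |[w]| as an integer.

0(a) covers ∅
1(a) covers 0:a
2(a) covers 1:a
3(b) covers ∅
4(a) covers 2:a
5(a) covers 4:a
6(e) covers 3:b
floor of heap: 0:a, 3:b
completions by unplaced set U, small U first (add the entries for U minus each lowest piece of U):
  |U|=1: {5}:1  {6}:1
  |U|=2: {3,6}:1  {4,5}:1  {5,6}:2
  |U|=3: {2,4,5}:1  {3,5,6}:3  {4,5,6}:3
  |U|=4: {1,2,4,5}:1  {2,4,5,6}:4  {3,4,5,6}:6
  |U|=5: {0,1,2,4,5}:1  {1,2,4,5,6}:5  {2,3,4,5,6}:10
  start at 0(a): 15
  start at 3(b): 6
sum over floor = 21

21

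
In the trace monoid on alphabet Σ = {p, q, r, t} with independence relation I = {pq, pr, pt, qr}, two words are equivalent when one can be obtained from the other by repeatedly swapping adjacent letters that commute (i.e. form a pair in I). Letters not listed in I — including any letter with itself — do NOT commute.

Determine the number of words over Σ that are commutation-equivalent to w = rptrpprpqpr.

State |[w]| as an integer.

1848

0(r) covers ∅
1(p) covers ∅
2(t) covers 0:r
3(r) covers 2:t
4(p) covers 1:p
5(p) covers 4:p
6(r) covers 3:r
7(p) covers 5:p
8(q) covers 2:t
9(p) covers 7:p
10(r) covers 6:r
floor of heap: 0:r, 1:p
completions by unplaced set U, small U first (add the entries for U minus each lowest piece of U):
  |U|=1: {8}:1  {9}:1  {10}:1
  |U|=2: {6,10}:1  {7,9}:1  {8,9}:2  {8,10}:2  {9,10}:2
  |U|=3: {3,6,10}:1  {5,7,9}:1  {6,8,10}:3  {6,9,10}:3  {7,8,9}:3  {7,9,10}:3  {8,9,10}:6
  |U|=4: {3,6,8,10}:4  {3,6,9,10}:4  {4,5,7,9}:1  {5,7,8,9}:4  {5,7,9,10}:4  {6,7,9,10}:6  {6,8,9,10}:12  {7,8,9,10}:12
  |U|=5: {1,4,5,7,9}:1  {2,3,6,8,10}:4  {3,6,7,9,10}:10  {3,6,8,9,10}:20  {4,5,7,8,9}:5  {4,5,7,9,10}:5  {5,6,7,9,10}:10  {5,7,8,9,10}:20  {6,7,8,9,10}:30
  |U|=6: {0,2,3,6,8,10}:4  {1,4,5,7,8,9}:6  {1,4,5,7,9,10}:6  {2,3,6,8,9,10}:24  {3,5,6,7,9,10}:20  {3,6,7,8,9,10}:60  {4,5,6,7,9,10}:15  {4,5,7,8,9,10}:30  {5,6,7,8,9,10}:60
  |U|=7: {0,2,3,6,8,9,10}:28  {1,4,5,6,7,9,10}:21  {1,4,5,7,8,9,10}:42  {2,3,6,7,8,9,10}:84  {3,4,5,6,7,9,10}:35  {3,5,6,7,8,9,10}:140  {4,5,6,7,8,9,10}:105
  |U|=8: {0,2,3,6,7,8,9,10}:112  {1,3,4,5,6,7,9,10}:56  {1,4,5,6,7,8,9,10}:168  {2,3,5,6,7,8,9,10}:224  {3,4,5,6,7,8,9,10}:280
  |U|=9: {0,2,3,5,6,7,8,9,10}:336  {1,3,4,5,6,7,8,9,10}:504  {2,3,4,5,6,7,8,9,10}:504
  start at 0(r): 1008
  start at 1(p): 840
sum over floor = 1848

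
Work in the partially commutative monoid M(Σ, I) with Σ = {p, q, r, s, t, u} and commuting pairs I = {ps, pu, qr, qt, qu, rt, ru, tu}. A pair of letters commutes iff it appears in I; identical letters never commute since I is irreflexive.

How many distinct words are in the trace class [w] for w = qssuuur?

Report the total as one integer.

4

drop 0:q onto floor
drop 1:s onto {0:q}
drop 2:s onto {1:s}
drop 3:u onto {2:s}
drop 4:u onto {3:u}
drop 5:u onto {4:u}
drop 6:r onto {2:s}
ground layer = {0:q}
drop-orders for the pieces not yet dropped (sum over which currently-grounded one goes next):
  1 to go: {5} 1  {6} 1
  2 to go: {4,5} 1  {5,6} 2
  3 to go: {3,4,5} 1  {4,5,6} 3
  4 to go: {3,4,5,6} 4
  5 to go: {2,3,4,5,6} 4
  if 0:q drops first: 4 orders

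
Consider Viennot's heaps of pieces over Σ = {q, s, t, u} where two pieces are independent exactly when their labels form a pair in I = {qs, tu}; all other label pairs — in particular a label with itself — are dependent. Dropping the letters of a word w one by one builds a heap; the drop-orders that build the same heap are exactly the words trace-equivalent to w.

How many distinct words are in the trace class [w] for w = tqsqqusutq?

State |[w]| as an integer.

8

piece 0:t — minimal
piece 1:q rests on {0:t}
piece 2:s rests on {0:t}
piece 3:q rests on {1:q}
piece 4:q rests on {3:q}
piece 5:u rests on {2:s, 4:q}
piece 6:s rests on {5:u}
piece 7:u rests on {6:s}
piece 8:t rests on {6:s}
piece 9:q rests on {7:u, 8:t}
minimal pieces: {0:t}
ways to finish when only these pieces remain (= sum over removing one remaining piece with nothing left below it):
  1 left: {9}→1
  2 left: {7,9}→1  {8,9}→1
  3 left: {7,8,9}→2
  4 left: {6,7,8,9}→2
  5 left: {5,6,7,8,9}→2
  6 left: {2,5,6,7,8,9}→2  {4,5,6,7,8,9}→2
  7 left: {2,4,5,6,7,8,9}→4  {3,4,5,6,7,8,9}→2
  8 left: {1,3,4,5,6,7,8,9}→2  {2,3,4,5,6,7,8,9}→6
  placing 0:t first → 8 extensions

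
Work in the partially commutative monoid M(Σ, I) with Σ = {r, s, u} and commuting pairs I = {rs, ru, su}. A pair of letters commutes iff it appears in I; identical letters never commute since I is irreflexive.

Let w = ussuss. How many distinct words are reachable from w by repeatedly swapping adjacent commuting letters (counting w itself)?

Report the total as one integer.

15

#0=u has no predecessor
#1=s has no predecessor
#2=s depends on [1:s]
#3=u depends on [0:u]
#4=s depends on [2:s]
#5=s depends on [4:s]
sources: [0:u, 1:s]
N(rest) = Σ N(rest − s) over sources s of rest; N(one piece) = 1:
  size 1 → [3]=1  [5]=1
  size 2 → [0,3]=1  [3,5]=2  [4,5]=1
  size 3 → [0,3,5]=3  [2,4,5]=1  [3,4,5]=3
  size 4 → [0,3,4,5]=6  [1,2,4,5]=1  [2,3,4,5]=4
  first=0(u) contributes 5
  first=1(s) contributes 10
|[w]| = 15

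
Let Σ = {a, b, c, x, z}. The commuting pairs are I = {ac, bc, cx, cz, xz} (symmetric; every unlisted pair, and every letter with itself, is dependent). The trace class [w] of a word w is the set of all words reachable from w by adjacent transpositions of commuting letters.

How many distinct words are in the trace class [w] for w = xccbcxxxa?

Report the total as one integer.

84

drop 0:x onto floor
drop 1:c onto floor
drop 2:c onto {1:c}
drop 3:b onto {0:x}
drop 4:c onto {2:c}
drop 5:x onto {3:b}
drop 6:x onto {5:x}
drop 7:x onto {6:x}
drop 8:a onto {7:x}
ground layer = {0:x, 1:c}
drop-orders for the pieces not yet dropped (sum over which currently-grounded one goes next):
  1 to go: {4} 1  {8} 1
  2 to go: {2,4} 1  {4,8} 2  {7,8} 1
  3 to go: {1,2,4} 1  {2,4,8} 3  {4,7,8} 3  {6,7,8} 1
  4 to go: {1,2,4,8} 4  {2,4,7,8} 6  {4,6,7,8} 4  {5,6,7,8} 1
  5 to go: {1,2,4,7,8} 10  {2,4,6,7,8} 10  {3,5,6,7,8} 1  {4,5,6,7,8} 5
  6 to go: {0,3,5,6,7,8} 1  {1,2,4,6,7,8} 20  {2,4,5,6,7,8} 15  {3,4,5,6,7,8} 6
  7 to go: {0,3,4,5,6,7,8} 7  {1,2,4,5,6,7,8} 35  {2,3,4,5,6,7,8} 21
  if 0:x drops first: 56 orders
  if 1:c drops first: 28 orders
heap linearizations: 84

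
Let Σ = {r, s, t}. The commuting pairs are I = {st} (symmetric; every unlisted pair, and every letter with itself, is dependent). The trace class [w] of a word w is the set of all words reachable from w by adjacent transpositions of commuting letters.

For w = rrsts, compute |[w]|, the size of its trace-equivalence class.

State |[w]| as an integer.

#0=r has no predecessor
#1=r depends on [0:r]
#2=s depends on [1:r]
#3=t depends on [1:r]
#4=s depends on [2:s]
sources: [0:r]
N(rest) = Σ N(rest − s) over sources s of rest; N(one piece) = 1:
  size 1 → [3]=1  [4]=1
  size 2 → [2,4]=1  [3,4]=2
  size 3 → [2,3,4]=3
  first=0(r) contributes 3

3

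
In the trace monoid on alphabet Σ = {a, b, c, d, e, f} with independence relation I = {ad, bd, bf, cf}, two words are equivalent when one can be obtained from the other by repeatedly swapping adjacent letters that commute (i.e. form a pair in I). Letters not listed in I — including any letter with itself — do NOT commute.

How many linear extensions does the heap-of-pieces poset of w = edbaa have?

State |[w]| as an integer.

4

#0=e has no predecessor
#1=d depends on [0:e]
#2=b depends on [0:e]
#3=a depends on [2:b]
#4=a depends on [3:a]
sources: [0:e]
N(rest) = Σ N(rest − s) over sources s of rest; N(one piece) = 1:
  size 1 → [1]=1  [4]=1
  size 2 → [1,4]=2  [3,4]=1
  size 3 → [1,3,4]=3  [2,3,4]=1
  first=0(e) contributes 4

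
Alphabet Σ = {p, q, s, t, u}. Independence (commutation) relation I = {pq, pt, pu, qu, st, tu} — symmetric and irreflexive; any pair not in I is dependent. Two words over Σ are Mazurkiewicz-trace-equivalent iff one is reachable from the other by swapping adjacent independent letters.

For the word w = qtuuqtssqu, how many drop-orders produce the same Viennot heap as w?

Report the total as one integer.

80

#0=q has no predecessor
#1=t depends on [0:q]
#2=u has no predecessor
#3=u depends on [2:u]
#4=q depends on [1:t]
#5=t depends on [4:q]
#6=s depends on [3:u, 4:q]
#7=s depends on [6:s]
#8=q depends on [5:t, 7:s]
#9=u depends on [7:s]
sources: [0:q, 2:u]
N(rest) = Σ N(rest − s) over sources s of rest; N(one piece) = 1:
  size 1 → [8]=1  [9]=1
  size 2 → [5,8]=1  [8,9]=2
  size 3 → [5,8,9]=3  [7,8,9]=2
  size 4 → [5,7,8,9]=5  [6,7,8,9]=2
  size 5 → [3,6,7,8,9]=2  [5,6,7,8,9]=7
  size 6 → [2,3,6,7,8,9]=2  [3,5,6,7,8,9]=9  [4,5,6,7,8,9]=7
  size 7 → [1,4,5,6,7,8,9]=7  [2,3,5,6,7,8,9]=11  [3,4,5,6,7,8,9]=16
  size 8 → [0,1,4,5,6,7,8,9]=7  [1,3,4,5,6,7,8,9]=23  [2,3,4,5,6,7,8,9]=27
  first=0(q) contributes 50
  first=2(u) contributes 30
|[w]| = 80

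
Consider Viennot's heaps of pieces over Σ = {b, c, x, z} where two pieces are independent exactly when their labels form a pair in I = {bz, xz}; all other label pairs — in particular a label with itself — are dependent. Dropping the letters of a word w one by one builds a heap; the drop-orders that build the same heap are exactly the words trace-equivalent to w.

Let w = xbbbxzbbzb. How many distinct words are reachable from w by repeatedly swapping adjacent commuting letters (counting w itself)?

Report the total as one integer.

45

drop 0:x onto floor
drop 1:b onto {0:x}
drop 2:b onto {1:b}
drop 3:b onto {2:b}
drop 4:x onto {3:b}
drop 5:z onto floor
drop 6:b onto {4:x}
drop 7:b onto {6:b}
drop 8:z onto {5:z}
drop 9:b onto {7:b}
ground layer = {0:x, 5:z}
drop-orders for the pieces not yet dropped (sum over which currently-grounded one goes next):
  1 to go: {8} 1  {9} 1
  2 to go: {5,8} 1  {7,9} 1  {8,9} 2
  3 to go: {5,8,9} 3  {6,7,9} 1  {7,8,9} 3
  4 to go: {4,6,7,9} 1  {5,7,8,9} 6  {6,7,8,9} 4
  5 to go: {3,4,6,7,9} 1  {4,6,7,8,9} 5  {5,6,7,8,9} 10
  6 to go: {2,3,4,6,7,9} 1  {3,4,6,7,8,9} 6  {4,5,6,7,8,9} 15
  7 to go: {1,2,3,4,6,7,9} 1  {2,3,4,6,7,8,9} 7  {3,4,5,6,7,8,9} 21
  8 to go: {0,1,2,3,4,6,7,9} 1  {1,2,3,4,6,7,8,9} 8  {2,3,4,5,6,7,8,9} 28
  if 0:x drops first: 36 orders
  if 5:z drops first: 9 orders
heap linearizations: 45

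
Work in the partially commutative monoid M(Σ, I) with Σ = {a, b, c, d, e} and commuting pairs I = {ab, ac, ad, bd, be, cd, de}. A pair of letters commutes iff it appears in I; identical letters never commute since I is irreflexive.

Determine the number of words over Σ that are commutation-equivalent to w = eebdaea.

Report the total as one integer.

42

drop 0:e onto floor
drop 1:e onto {0:e}
drop 2:b onto floor
drop 3:d onto floor
drop 4:a onto {1:e}
drop 5:e onto {4:a}
drop 6:a onto {5:e}
ground layer = {0:e, 2:b, 3:d}
drop-orders for the pieces not yet dropped (sum over which currently-grounded one goes next):
  1 to go: {2} 1  {3} 1  {6} 1
  2 to go: {2,3} 2  {2,6} 2  {3,6} 2  {5,6} 1
  3 to go: {2,3,6} 6  {2,5,6} 3  {3,5,6} 3  {4,5,6} 1
  4 to go: {1,4,5,6} 1  {2,3,5,6} 12  {2,4,5,6} 4  {3,4,5,6} 4
  5 to go: {0,1,4,5,6} 1  {1,2,4,5,6} 5  {1,3,4,5,6} 5  {2,3,4,5,6} 20
  if 0:e drops first: 30 orders
  if 2:b drops first: 6 orders
  if 3:d drops first: 6 orders
heap linearizations: 42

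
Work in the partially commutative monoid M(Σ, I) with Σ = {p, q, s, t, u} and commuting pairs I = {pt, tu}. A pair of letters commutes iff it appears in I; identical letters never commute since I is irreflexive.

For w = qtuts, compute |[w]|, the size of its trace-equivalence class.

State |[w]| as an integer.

3

#0=q has no predecessor
#1=t depends on [0:q]
#2=u depends on [0:q]
#3=t depends on [1:t]
#4=s depends on [2:u, 3:t]
sources: [0:q]
N(rest) = Σ N(rest − s) over sources s of rest; N(one piece) = 1:
  size 1 → [4]=1
  size 2 → [2,4]=1  [3,4]=1
  size 3 → [1,3,4]=1  [2,3,4]=2
  first=0(q) contributes 3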